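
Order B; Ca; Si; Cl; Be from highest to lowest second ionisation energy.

B > Cl > Be > Si > Ca

After 1 electron has been removed, what remains? B⁺ still has 2 valence electrons; Ca⁺ still has 1 valence electron; Si⁺ still has 3 valence electrons; Cl⁺ still has 6 valence electrons; Be⁺ still has 1 valence electron.
All are still removing valence electrons, so compare the +1 ions as you would atoms: IE_2 generally rises across a period (higher Z_eff) and falls down a group (larger shell), subject to the usual subshell exceptions.
Valence configurations: B⁺ [He]2s², Ca⁺ [Ar]4s¹, Si⁺ [Ne]3s²3p¹, Cl⁺ [Ne]3s²3p⁴, Be⁺ [He]2s¹.
Tabulated IE_2 (kJ/mol): B 2427, Ca 1145, Si 1577, Cl 2298, Be 1757.
So the second ionization energies run Ca < Si < Be < Cl < B.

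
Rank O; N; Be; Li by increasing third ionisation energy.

N < O < Li < Be

IE_3 is the cost of taking one more electron from the +2 cation: O²⁺ still has 4 valence electrons; N²⁺ still has 3 valence electrons; Be²⁺ is the bare [He] core; Li²⁺ is already 1 electron into the core.
Core electrons are held far more tightly than valence electrons, so Li and Be top the IE_3 order.
Valence configurations: O²⁺ [He]2s²2p², N²⁺ [He]2s²2p¹.
The numbers (kJ/mol): O 5300, N 4578, Be 14849, Li 11815.
Putting it together, IE_3: N < O < Li < Be.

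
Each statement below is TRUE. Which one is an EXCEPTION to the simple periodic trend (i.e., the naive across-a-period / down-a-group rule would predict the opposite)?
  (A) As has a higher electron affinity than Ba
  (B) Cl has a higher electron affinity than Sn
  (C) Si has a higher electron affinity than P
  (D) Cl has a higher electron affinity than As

(C)

The general trend: electron affinity increases across a period and decreases down a group.
(A) As (period 4, group 15) vs Ba (period 6, group 2): the stated order agrees with the simple trend.
(B) Cl (period 3, group 17) vs Sn (period 5, group 14): the stated order agrees with the simple trend.
(C) Si (period 3, group 14) vs P (period 3, group 15): the stated order contradicts the simple trend.
(D) Cl (period 3, group 17) vs As (period 4, group 15): the stated order agrees with the simple trend.
The exception is (C): adding an electron to P's half-filled 3p³ is unfavourable, so Si (3p²) has the more exothermic EA.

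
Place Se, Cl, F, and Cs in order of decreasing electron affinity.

F is in period 2, group 17; Cl is in period 3, group 17; Se is in period 4, group 16; Cs is in period 6, group 1.
Atoms with high Z_eff and room in the valence shell (especially the halogens) have the most exothermic electron affinities.
These span different periods and groups, so the two trends combine.
Se > Cs: relative to Cs, both the across-period and down-group shifts push Se's electron affinity up.
F > Se: relative to Se, both the across-period and down-group shifts push F's electron affinity up.
Cl > F: this pair runs against the simple trend — see the exception note.
Note the exception: Cl has a higher electron affinity than F, contrary to the simple trend — F's small 2p subshell makes the incoming electron feel strong e⁻–e⁻ repulsion, so Cl actually releases more energy on gaining an electron.
For reference (kJ/mol): F 328, Cl 349, Se 195, Cs 46.
So from highest to lowest: Cl > F > Se > Cs.

Cl > F > Se > Cs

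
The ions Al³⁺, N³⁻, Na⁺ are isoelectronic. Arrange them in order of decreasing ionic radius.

N³⁻, Na⁺, Al³⁺

All of these have 10 electrons, so size is governed by nuclear charge alone: the more protons, the stronger the pull on the same electron cloud, and the smaller the ion.
Nuclear charges: Al³⁺ (Z=13), Na⁺ (Z=11), N³⁻ (Z=7).
Largest to smallest: N³⁻ > Na⁺ > Al³⁺.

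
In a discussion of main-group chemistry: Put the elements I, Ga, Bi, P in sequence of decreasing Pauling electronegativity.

I > P > Bi > Ga

P is in period 3, group 15; Ga is in period 4, group 13; I is in period 5, group 17; Bi is in period 6, group 15.
Atoms toward the upper right of the periodic table pull bonding electrons most strongly.
Neither a single period nor a single group — weigh both effects.
Bi > Ga: the two effects oppose for this pair; the across-period effect wins (2.02 vs 1.81).
P > Bi: they share group 15; the group trend gives P the larger value.
I > P: period and group pull opposite ways; the across-period shift dominates (2.66 vs 2.19).
Approximate values (Pauling): P 2.19, Ga 1.81, I 2.66, Bi 2.02.
So from highest to lowest: I > P > Bi > Ga.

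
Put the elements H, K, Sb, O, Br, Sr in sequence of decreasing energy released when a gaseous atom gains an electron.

H is in period 1, group 1; O is in period 2, group 16; K is in period 4, group 1; Br is in period 4, group 17; Sr is in period 5, group 2; Sb is in period 5, group 15.
EA tends to increase across a period and decrease down a group, though the pattern is less regular than for IE or radius.
Here both period and group differ, so the two effects have to be weighed against each other.
K > Sr: the two effects oppose for this pair; the down-group effect wins (48 vs 5 kJ/mol).
H > K: H sits above K in group 1, so the down-group effect alone puts H higher.
Sb > H: period and group pull opposite ways; the across-period shift dominates (103 vs 73 kJ/mol).
O > Sb: relative to Sb, both the across-period and down-group shifts push O's electron affinity up.
Br > O: period and group pull opposite ways; the across-period shift dominates (325 vs 141 kJ/mol).
Tabulated electron affinity (kJ/mol): H 73, O 141, K 48, Br 325, Sr 5, Sb 103.
So from highest to lowest: Br > O > Sb > H > K > Sr.

Br > O > Sb > H > K > Sr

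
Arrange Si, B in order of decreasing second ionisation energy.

B > Si

The second ionization energy removes an electron from the +1 ion. For each element: Si⁺ still has 3 valence electrons; B⁺ still has 2 valence electrons.
All are still removing valence electrons, so compare the +1 ions as you would atoms: IE_2 generally rises across a period (higher Z_eff) and falls down a group (larger shell), subject to the usual subshell exceptions.
Valence configurations: Si⁺ [Ne]3s²3p¹, B⁺ [He]2s².
The numbers (kJ/mol): Si 1577, B 2427.
Putting it together, IE_2: Si < B.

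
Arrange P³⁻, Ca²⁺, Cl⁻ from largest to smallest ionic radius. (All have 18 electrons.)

P³⁻ > Cl⁻ > Ca²⁺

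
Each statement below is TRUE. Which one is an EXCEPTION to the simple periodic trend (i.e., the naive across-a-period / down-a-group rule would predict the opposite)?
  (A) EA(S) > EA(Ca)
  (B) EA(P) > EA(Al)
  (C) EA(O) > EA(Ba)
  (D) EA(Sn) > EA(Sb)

(D)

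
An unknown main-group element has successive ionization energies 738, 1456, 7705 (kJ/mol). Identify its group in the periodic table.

Group 2

Look for the largest jump between consecutive ionization energies: IE3/IE2 ≈ 5.3, far larger than any earlier ratio.
That jump marks the point where a core electron is being removed. So the atom has 2 valence electrons.
A main-group element with 2 valence electrons is in group 2.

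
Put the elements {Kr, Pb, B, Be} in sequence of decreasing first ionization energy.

Kr > Be > B > Pb

Be is in period 2, group 2; B is in period 2, group 13; Kr is in period 4, group 18; Pb is in period 6, group 14.
First ionization energy rises across a period (greater Z_eff holds electrons more tightly) and falls down a group (valence electrons are farther from the nucleus).
Here both period and group differ, so the two effects have to be weighed against each other.
B > Pb: the two effects oppose for this pair; the down-group effect wins (801 vs 716 kJ/mol).
Be > B: this pair runs against the simple trend — see the exception note.
Kr > Be: the two effects oppose for this pair; the across-period effect wins (1351 vs 900 kJ/mol).
Note the exception: Be has a higher first ionization energy than B, contrary to the simple trend — removing B's lone 2p electron is easier than breaking Be's filled 2s².
Tabulated first ionization energy (kJ/mol): Be 900, B 801, Kr 1351, Pb 716.
So from highest to lowest: Kr > Be > B > Pb.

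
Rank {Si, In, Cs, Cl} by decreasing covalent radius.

Si is in period 3, group 14; Cl is in period 3, group 17; In is in period 5, group 13; Cs is in period 6, group 1.
Radius decreases left→right (rising Z_eff, same n) and increases top→bottom (higher n).
These span different periods and groups, so the two trends combine.
Si > Cl: both are in period 3; the period trend gives Si the larger value.
In > Si: relative to Si, both the across-period and down-group shifts push In's atomic radius up.
Cs > In: relative to In, both the across-period and down-group shifts push Cs's atomic radius up.
For reference (pm): Si 116, Cl 99, In 142, Cs 232.
So from largest to smallest: Cs > In > Si > Cl.

Cs, In, Si, Cl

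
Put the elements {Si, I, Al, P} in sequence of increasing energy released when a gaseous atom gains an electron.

Al < P < Si < I

Adding an electron releases more energy for atoms nearer the top right (short of the noble gases).
Neither a single period nor a single group — weigh both effects.
P > Al: both are in period 3; the period trend gives P the larger value.
Si > P: this pair runs against the simple trend — see the exception note.
I > Si: the two effects oppose for this pair; the across-period effect wins (295 vs 134 kJ/mol).
Note the exception: Si has a higher electron affinity than P, contrary to the simple trend — adding an electron to P's half-filled 3p³ is unfavourable, so Si (3p²) has the more exothermic EA.
Approximate values (kJ/mol): Al 42, Si 134, P 72, I 295.
So from lowest to highest: Al < P < Si < I.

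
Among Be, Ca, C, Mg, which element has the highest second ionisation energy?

The second ionization energy removes an electron from the +1 ion. For each element: Be⁺ still has 1 valence electron; Ca⁺ still has 1 valence electron; C⁺ still has 3 valence electrons; Mg⁺ still has 1 valence electron.
All are still removing valence electrons, so compare the +1 ions as you would atoms: IE_2 generally rises across a period (higher Z_eff) and falls down a group (larger shell), subject to the usual subshell exceptions.
Valence configurations: Be⁺ [He]2s¹, Ca⁺ [Ar]4s¹, C⁺ [He]2s²2p¹, Mg⁺ [Ne]3s¹.
The numbers (kJ/mol): Be 1757, Ca 1145, C 2353, Mg 1451.
Hence IE_2: Ca < Mg < Be < C.

C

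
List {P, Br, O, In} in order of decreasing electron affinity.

O is in period 2, group 16; P is in period 3, group 15; Br is in period 4, group 17; In is in period 5, group 13.
EA tends to increase across a period and decrease down a group, though the pattern is less regular than for IE or radius.
Neither a single period nor a single group — weigh both effects.
P > In: both effects reinforce here, so P is clearly the higher of the two.
O > P: relative to P, both the across-period and down-group shifts push O's electron affinity up.
Br > O: the two effects oppose for this pair; the across-period effect wins (325 vs 141 kJ/mol).
Approximate values (kJ/mol): O 141, P 72, Br 325, In 29.
So from highest to lowest: Br > O > P > In.

Br > O > P > In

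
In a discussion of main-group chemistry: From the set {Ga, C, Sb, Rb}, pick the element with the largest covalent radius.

Rb

Atomic radius shrinks across a period as nuclear charge pulls the same shell inward, and grows down a group as new shells are added.
These span different periods and groups, so the two trends combine.
Ga > C: relative to C, both the across-period and down-group shifts push Ga's atomic radius up.
Sb > Ga: period and group pull opposite ways; the down-group shift dominates (140 vs 124 pm).
Rb > Sb: both are in period 5; the period trend gives Rb the larger value.
Tabulated atomic radius (pm): C 75, Ga 124, Rb 210, Sb 140.
The largest covalent radius among these belongs to Rb.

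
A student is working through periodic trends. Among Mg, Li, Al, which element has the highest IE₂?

Li

Consider each +1 ion: Mg⁺ still has 1 valence electron; Li⁺ is the bare [He] core; Al⁺ still has 2 valence electrons.
Breaking into a closed-shell core is much more expensive than removing a leftover valence electron — Li has the largest IE_2 here.
Valence configurations: Mg⁺ [Ne]3s¹, Al⁺ [Ne]3s².
Tabulated IE_2 (kJ/mol): Mg 1451, Li 7298, Al 1817.
Hence IE_2: Mg < Al < Li.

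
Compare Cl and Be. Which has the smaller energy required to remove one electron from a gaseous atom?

Across a period the outer electron is held more tightly (higher IE₁); down a group it sits in a higher shell, more shielded, and comes off more easily.
These span different periods and groups, so the two trends combine.
Cl > Be: the two effects oppose for this pair; the across-period effect wins (1251 vs 900 kJ/mol).
Approximate values (kJ/mol): Be 900, Cl 1251.
So Be has the smaller energy required to remove one electron from a gaseous atom (Be < Cl).

Be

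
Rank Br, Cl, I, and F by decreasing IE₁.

F is in period 2, group 17; Cl is in period 3, group 17; Br is in period 4, group 17; I is in period 5, group 17.
IE₁ increases left→right with effective nuclear charge and decreases top→bottom as the valence shell moves farther out.
All are in group 17, so first ionization energy increases up the group.
So from highest to lowest: F > Cl > Br > I.

F, Cl, Br, I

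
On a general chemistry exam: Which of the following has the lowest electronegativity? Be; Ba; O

Ba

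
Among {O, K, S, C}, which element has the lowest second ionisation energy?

S

After 1 electron has been removed, what remains? O⁺ still has 5 valence electrons; K⁺ is the bare [Ar] core; S⁺ still has 5 valence electrons; C⁺ still has 3 valence electrons.
Usually core removal costs more than valence removal, but here the competition is close: a tightly held n=2 valence electron can cost more to remove than an n=3 core electron, so the actual values have to decide it.
Valence configurations: O⁺ [He]2s²2p³, S⁺ [Ne]3s²3p³, C⁺ [He]2s²2p¹.
Approximate IE_2 values (kJ/mol): O 3388, K 3052, S 2252, C 2353.
So the second ionization energies run S < C < K < O.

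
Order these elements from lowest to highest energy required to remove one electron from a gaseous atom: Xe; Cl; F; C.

C < Xe < Cl < F

Removing the outermost electron gets harder across a period and easier down a group.
These span different periods and groups, so the two trends combine.
Xe > C: period and group pull opposite ways; the across-period shift dominates (1170 vs 1086 kJ/mol).
Cl > Xe: the two effects oppose for this pair; the down-group effect wins (1251 vs 1170 kJ/mol).
F > Cl: F sits above Cl in group 17, so the down-group effect alone puts F higher.
Tabulated first ionization energy (kJ/mol): C 1086, F 1681, Cl 1251, Xe 1170.
So from lowest to highest: C < Xe < Cl < F.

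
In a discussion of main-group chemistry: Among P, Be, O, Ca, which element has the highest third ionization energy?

Be

IE_3 is the cost of taking one more electron from the +2 cation: P²⁺ still has 3 valence electrons; Be²⁺ is the bare [He] core; O²⁺ still has 4 valence electrons; Ca²⁺ is the bare [Ar] core.
Usually core removal costs more than valence removal, but here the competition is close: a tightly held n=2 valence electron can cost more to remove than an n=3 core electron, so the actual values have to decide it.
Valence configurations: P²⁺ [Ne]3s²3p¹, O²⁺ [He]2s²2p².
Approximate IE_3 values (kJ/mol): P 2914, Be 14849, O 5300, Ca 4912.
Overall IE_3 order: P < Ca < O < Be.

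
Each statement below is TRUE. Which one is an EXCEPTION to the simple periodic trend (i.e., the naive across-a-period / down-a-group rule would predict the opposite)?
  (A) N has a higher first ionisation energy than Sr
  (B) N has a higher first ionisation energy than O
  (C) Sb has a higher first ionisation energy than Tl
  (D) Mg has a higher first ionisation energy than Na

(B)

The general trend: first ionisation energy increases across a period and decreases down a group.
(A) N (period 2, group 15) vs Sr (period 5, group 2): the stated order agrees with the simple trend.
(B) N (period 2, group 15) vs O (period 2, group 16): the stated order contradicts the simple trend.
(C) Sb (period 5, group 15) vs Tl (period 6, group 13): the stated order agrees with the simple trend.
(D) Mg (period 3, group 2) vs Na (period 3, group 1): the stated order agrees with the simple trend.
The exception is (B): pairing an electron in O's 2p⁴ costs repulsion energy, so O ionizes more easily than half-filled N (2p³).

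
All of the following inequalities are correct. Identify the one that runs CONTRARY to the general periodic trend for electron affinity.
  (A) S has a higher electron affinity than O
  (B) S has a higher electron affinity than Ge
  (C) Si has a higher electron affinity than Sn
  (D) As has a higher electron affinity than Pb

The general trend: electron affinity increases across a period and decreases down a group.
(A) S (period 3, group 16) vs O (period 2, group 16): the stated order contradicts the simple trend.
(B) S (period 3, group 16) vs Ge (period 4, group 14): the stated order agrees with the simple trend.
(C) Si (period 3, group 14) vs Sn (period 5, group 14): the stated order agrees with the simple trend.
(D) As (period 4, group 15) vs Pb (period 6, group 14): the stated order agrees with the simple trend.
The exception is (A): the compact 2p subshell of O repels the added electron more than S's larger 3p does.

(A)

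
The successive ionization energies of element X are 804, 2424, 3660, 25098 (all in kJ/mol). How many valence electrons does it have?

3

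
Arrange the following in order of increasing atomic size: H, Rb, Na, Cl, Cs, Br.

H < Cl < Br < Na < Rb < Cs

Atomic radius shrinks across a period as nuclear charge pulls the same shell inward, and grows down a group as new shells are added.
Here both period and group differ, so the two effects have to be weighed against each other.
Cl > H: period and group pull opposite ways; the down-group shift dominates (99 vs 32 pm).
Br > Cl: Br sits below Cl in group 17, so the down-group effect alone puts Br larger.
Na > Br: the two effects oppose for this pair; the across-period effect wins (155 vs 114 pm).
Rb > Na: Rb sits below Na in group 1, so the down-group effect alone puts Rb larger.
Cs > Rb: Cs sits below Rb in group 1, so the down-group effect alone puts Cs larger.
For reference (pm): H 32, Na 155, Cl 99, Br 114, Rb 210, Cs 232.
So from smallest to largest: H < Cl < Br < Na < Rb < Cs.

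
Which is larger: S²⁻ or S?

Forming S²⁻ adds 2 electrons to S. More electron–electron repulsion in the same shell, with unchanged nuclear charge, lets the cloud expand.
An anion is larger than its parent atom: S²⁻ > S.

S²⁻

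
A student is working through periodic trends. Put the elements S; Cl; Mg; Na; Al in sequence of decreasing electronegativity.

Na is in period 3, group 1; Mg is in period 3, group 2; Al is in period 3, group 13; S is in period 3, group 16; Cl is in period 3, group 17.
Electronegativity increases across a period and decreases down a group, tracking effective nuclear charge and atomic size.
All lie in period 3, so electronegativity increases left to right.
So from highest to lowest: Cl > S > Al > Mg > Na.

Cl > S > Al > Mg > Na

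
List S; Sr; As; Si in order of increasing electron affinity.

Atoms with high Z_eff and room in the valence shell (especially the halogens) have the most exothermic electron affinities.
These span different periods and groups, so the two trends combine.
As > Sr: relative to Sr, both the across-period and down-group shifts push As's electron affinity up.
Si > As: the two effects oppose for this pair; the down-group effect wins (134 vs 78 kJ/mol).
S > Si: both are in period 3; the period trend gives S the larger value.
Approximate values (kJ/mol): Si 134, S 200, As 78, Sr 5.
So from lowest to highest: Sr < As < Si < S.

Sr, As, Si, S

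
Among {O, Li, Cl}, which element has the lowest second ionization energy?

The second ionization energy removes an electron from the +1 ion. For each element: O⁺ still has 5 valence electrons; Li⁺ is the bare [He] core; Cl⁺ still has 6 valence electrons.
Breaking into a closed-shell core is much more expensive than removing a leftover valence electron — Li has the largest IE_2 here.
Valence configurations: O⁺ [He]2s²2p³, Cl⁺ [Ne]3s²3p⁴.
The numbers (kJ/mol): O 3388, Li 7298, Cl 2298.
Putting it together, IE_2: Cl < O < Li.

Cl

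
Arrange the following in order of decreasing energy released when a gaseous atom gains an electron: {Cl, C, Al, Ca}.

Cl, C, Al, Ca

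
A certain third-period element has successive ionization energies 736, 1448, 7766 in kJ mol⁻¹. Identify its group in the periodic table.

Group 2

Look for the largest jump between consecutive ionization energies: IE3/IE2 ≈ 5.4, far larger than any earlier ratio.
That jump marks the point where a core electron is being removed. So the atom has 2 valence electrons.
A main-group element with 2 valence electrons is in group 2.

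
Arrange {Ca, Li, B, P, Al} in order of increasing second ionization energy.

Ca < Al < P < B < Li

Consider each +1 ion: Ca⁺ still has 1 valence electron; Li⁺ is the bare [He] core; B⁺ still has 2 valence electrons; P⁺ still has 4 valence electrons; Al⁺ still has 2 valence electrons.
Core electrons are held far more tightly than valence electrons, so Li tops the IE_2 order.
Valence configurations: Ca⁺ [Ar]4s¹, B⁺ [He]2s², P⁺ [Ne]3s²3p², Al⁺ [Ne]3s².
Tabulated IE_2 (kJ/mol): Ca 1145, Li 7298, B 2427, P 1907, Al 1817.
Hence IE_2: Ca < Al < P < B < Li.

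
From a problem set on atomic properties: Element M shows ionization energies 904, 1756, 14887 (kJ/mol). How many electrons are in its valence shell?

Look for the largest jump between consecutive ionization energies: IE3/IE2 ≈ 8.5, far larger than any earlier ratio.
That jump marks the point where a core electron is being removed. So the atom has 2 valence electrons.

2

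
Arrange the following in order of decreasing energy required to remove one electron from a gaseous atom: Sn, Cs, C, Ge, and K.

C > Ge > Sn > K > Cs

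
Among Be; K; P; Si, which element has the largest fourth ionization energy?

The fourth ionization energy removes an electron from the +3 ion. For each element: Be³⁺ is already 1 electron into the core; K³⁺ is already 2 electrons into the core; P³⁺ still has 2 valence electrons; Si³⁺ still has 1 valence electron.
Pulling an electron out of a noble-gas core costs far more than removing a remaining valence electron, so K and Be sit at the high end of IE_4.
Valence configurations: P³⁺ [Ne]3s², Si³⁺ [Ne]3s¹.
The numbers (kJ/mol): Be 21007, K 5877, P 4964, Si 4356.
Putting it together, IE_4: Si < P < K < Be.

Be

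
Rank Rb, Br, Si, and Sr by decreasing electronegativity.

Atoms toward the upper right of the periodic table pull bonding electrons most strongly.
Here both period and group differ, so the two effects have to be weighed against each other.
Sr > Rb: both are in period 5; the period trend gives Sr the larger value.
Si > Sr: both effects reinforce here, so Si is clearly the higher of the two.
Br > Si: period and group pull opposite ways; the across-period shift dominates (2.96 vs 1.90).
Tabulated electronegativity (Pauling): Si 1.90, Br 2.96, Rb 0.82, Sr 0.95.
So from highest to lowest: Br > Si > Sr > Rb.

Br > Si > Sr > Rb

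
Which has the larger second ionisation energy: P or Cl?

Cl

After 1 electron has been removed, what remains? P⁺ still has 4 valence electrons; Cl⁺ still has 6 valence electrons.
All are still removing valence electrons, so compare the +1 ions as you would atoms: IE_2 generally rises across a period (higher Z_eff) and falls down a group (larger shell), subject to the usual subshell exceptions.
Valence configurations: P⁺ [Ne]3s²3p², Cl⁺ [Ne]3s²3p⁴.
Approximate IE_2 values (kJ/mol): P 1907, Cl 2298.
Overall IE_2 order: P < Cl.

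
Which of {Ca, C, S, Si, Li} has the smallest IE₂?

Ca

IE_2 is the cost of taking one more electron from the +1 cation: Ca⁺ still has 1 valence electron; C⁺ still has 3 valence electrons; S⁺ still has 5 valence electrons; Si⁺ still has 3 valence electrons; Li⁺ is the bare [He] core.
Core electrons are held far more tightly than valence electrons, so Li tops the IE_2 order.
Valence configurations: Ca⁺ [Ar]4s¹, C⁺ [He]2s²2p¹, S⁺ [Ne]3s²3p³, Si⁺ [Ne]3s²3p¹.
Approximate IE_2 values (kJ/mol): Ca 1145, C 2353, S 2252, Si 1577, Li 7298.
Overall IE_2 order: Ca < Si < S < C < Li.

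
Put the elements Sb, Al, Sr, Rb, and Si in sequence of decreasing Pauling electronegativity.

Sb > Si > Al > Sr > Rb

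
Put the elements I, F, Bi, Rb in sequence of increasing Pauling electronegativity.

Rb, Bi, I, F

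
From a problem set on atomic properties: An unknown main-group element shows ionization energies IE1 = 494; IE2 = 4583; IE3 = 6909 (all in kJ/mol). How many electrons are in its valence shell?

1

Look for the largest jump between consecutive ionization energies: IE2/IE1 ≈ 9.3, far larger than any earlier ratio.
That jump marks the point where a core electron is being removed. So the atom has 1 valence electron.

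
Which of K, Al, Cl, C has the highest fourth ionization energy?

Al

After 3 electrons have been removed, what remains? K³⁺ is already 2 electrons into the core; Al³⁺ is the bare [Ne] core; Cl³⁺ still has 4 valence electrons; C³⁺ still has 1 valence electron.
Usually core removal costs more than valence removal, but here the competition is close: a tightly held n=2 valence electron can cost more to remove than an n=3 core electron, so the actual values have to decide it.
Valence configurations: Cl³⁺ [Ne]3s²3p², C³⁺ [He]2s¹.
Tabulated IE_4 (kJ/mol): K 5877, Al 11577, Cl 5159, C 6223.
Hence IE_4: Cl < K < C < Al.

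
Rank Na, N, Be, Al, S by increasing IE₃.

Al < S < N < Na < Be

After 2 electrons have been removed, what remains? Na²⁺ is already 1 electron into the core; N²⁺ still has 3 valence electrons; Be²⁺ is the bare [He] core; Al²⁺ still has 1 valence electron; S²⁺ still has 4 valence electrons.
Core electrons are held far more tightly than valence electrons, so Na and Be top the IE_3 order.
Valence configurations: N²⁺ [He]2s²2p¹, Al²⁺ [Ne]3s¹, S²⁺ [Ne]3s²3p².
Approximate IE_3 values (kJ/mol): Na 6910, N 4578, Be 14849, Al 2745, S 3357.
Putting it together, IE_3: Al < S < N < Na < Be.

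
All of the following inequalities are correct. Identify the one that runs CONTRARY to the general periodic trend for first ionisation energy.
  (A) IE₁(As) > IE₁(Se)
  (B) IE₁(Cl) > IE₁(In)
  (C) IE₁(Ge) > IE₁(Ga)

(A)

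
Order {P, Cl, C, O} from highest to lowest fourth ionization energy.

O, C, Cl, P

The fourth ionization energy removes an electron from the +3 ion. For each element: P³⁺ still has 2 valence electrons; Cl³⁺ still has 4 valence electrons; C³⁺ still has 1 valence electron; O³⁺ still has 3 valence electrons.
All are still removing valence electrons, so compare the +3 ions as you would atoms: IE_4 generally rises across a period (higher Z_eff) and falls down a group (larger shell), subject to the usual subshell exceptions.
Valence configurations: P³⁺ [Ne]3s², Cl³⁺ [Ne]3s²3p², C³⁺ [He]2s¹, O³⁺ [He]2s²2p¹.
Approximate IE_4 values (kJ/mol): P 4964, Cl 5159, C 6223, O 7469.
Overall IE_4 order: P < Cl < C < O.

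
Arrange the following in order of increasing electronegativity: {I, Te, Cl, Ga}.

Cl is in period 3, group 17; Ga is in period 4, group 13; Te is in period 5, group 16; I is in period 5, group 17.
EN rises left→right (higher Z_eff, smaller atoms) and falls top→bottom (larger, more shielded atoms).
These span different periods and groups, so the two trends combine.
Te > Ga: the two effects oppose for this pair; the across-period effect wins (2.10 vs 1.81).
I > Te: both are in period 5; the period trend gives I the larger value.
Cl > I: they share group 17; the group trend gives Cl the larger value.
Approximate values (Pauling): Cl 3.16, Ga 1.81, Te 2.10, I 2.66.
So from lowest to highest: Ga < Te < I < Cl.

Ga, Te, I, Cl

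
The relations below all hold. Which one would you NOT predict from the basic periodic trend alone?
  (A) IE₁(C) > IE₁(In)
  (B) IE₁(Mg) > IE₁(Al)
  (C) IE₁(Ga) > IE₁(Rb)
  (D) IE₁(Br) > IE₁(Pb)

The general trend: first ionization energy increases across a period and decreases down a group.
(A) C (period 2, group 14) vs In (period 5, group 13): the stated order agrees with the simple trend.
(B) Mg (period 3, group 2) vs Al (period 3, group 13): the stated order contradicts the simple trend.
(C) Ga (period 4, group 13) vs Rb (period 5, group 1): the stated order agrees with the simple trend.
(D) Br (period 4, group 17) vs Pb (period 6, group 14): the stated order agrees with the simple trend.
The exception is (B): Al's single 3p electron is easier to remove than one from Mg's filled 3s².

(B)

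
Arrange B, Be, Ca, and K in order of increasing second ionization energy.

Consider each +1 ion: B⁺ still has 2 valence electrons; Be⁺ still has 1 valence electron; Ca⁺ still has 1 valence electron; K⁺ is the bare [Ar] core.
Pulling an electron out of a noble-gas core costs far more than removing a remaining valence electron, so K sits at the high end of IE_2.
Valence configurations: B⁺ [He]2s², Be⁺ [He]2s¹, Ca⁺ [Ar]4s¹.
The numbers (kJ/mol): B 2427, Be 1757, Ca 1145, K 3052.
Putting it together, IE_2: Ca < Be < B < K.

Ca < Be < B < K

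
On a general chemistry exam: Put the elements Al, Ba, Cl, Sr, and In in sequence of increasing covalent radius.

Cl < Al < In < Sr < Ba

Al is in period 3, group 13; Cl is in period 3, group 17; Sr is in period 5, group 2; In is in period 5, group 13; Ba is in period 6, group 2.
Moving right in a period, electrons are added to the same shell under a stronger nuclear pull, so atoms get smaller; moving down, a new shell is opened and atoms get larger.
These span different periods and groups, so the two trends combine.
Al > Cl: both are in period 3; the period trend gives Al the larger value.
In > Al: In sits below Al in group 13, so the down-group effect alone puts In larger.
Sr > In: Sr lies to the left of In in period 5, so the across-period effect alone puts Sr larger.
Ba > Sr: Ba sits below Sr in group 2, so the down-group effect alone puts Ba larger.
For reference (pm): Al 126, Cl 99, Sr 185, In 142, Ba 196.
So from smallest to largest: Cl < Al < In < Sr < Ba.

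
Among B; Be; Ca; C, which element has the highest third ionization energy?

Consider each +2 ion: B²⁺ still has 1 valence electron; Be²⁺ is the bare [He] core; Ca²⁺ is the bare [Ar] core; C²⁺ still has 2 valence electrons.
Breaking into a closed-shell core is much more expensive than removing a leftover valence electron — Ca and Be have the largest IE_3 here.
Valence configurations: B²⁺ [He]2s¹, C²⁺ [He]2s².
Tabulated IE_3 (kJ/mol): B 3660, Be 14849, Ca 4912, C 4620.
So the third ionization energies run B < C < Ca < Be.

Be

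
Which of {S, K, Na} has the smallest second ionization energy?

S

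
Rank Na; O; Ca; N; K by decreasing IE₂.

The second ionization energy removes an electron from the +1 ion. For each element: Na⁺ is the bare [Ne] core; O⁺ still has 5 valence electrons; Ca⁺ still has 1 valence electron; N⁺ still has 4 valence electrons; K⁺ is the bare [Ar] core.
Usually core removal costs more than valence removal, but here the competition is close: a tightly held n=2 valence electron can cost more to remove than an n=3 core electron, so the actual values have to decide it.
Valence configurations: O⁺ [He]2s²2p³, Ca⁺ [Ar]4s¹, N⁺ [He]2s²2p².
Tabulated IE_2 (kJ/mol): Na 4562, O 3388, Ca 1145, N 2856, K 3052.
So the second ionization energies run Ca < N < K < O < Na.

Na > O > K > N > Ca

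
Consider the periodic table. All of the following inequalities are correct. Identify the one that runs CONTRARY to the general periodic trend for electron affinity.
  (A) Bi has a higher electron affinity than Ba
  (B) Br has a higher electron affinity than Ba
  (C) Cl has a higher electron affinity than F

(C)

The general trend: electron affinity increases across a period and decreases down a group.
(A) Bi (period 6, group 15) vs Ba (period 6, group 2): the stated order agrees with the simple trend.
(B) Br (period 4, group 17) vs Ba (period 6, group 2): the stated order agrees with the simple trend.
(C) Cl (period 3, group 17) vs F (period 2, group 17): the stated order contradicts the simple trend.
The exception is (C): F's small 2p subshell makes the incoming electron feel strong e⁻–e⁻ repulsion, so Cl actually releases more energy on gaining an electron.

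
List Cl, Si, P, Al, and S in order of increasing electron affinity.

Al, P, Si, S, Cl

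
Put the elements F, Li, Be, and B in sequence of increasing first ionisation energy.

Li < B < Be < F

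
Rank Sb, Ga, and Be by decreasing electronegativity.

Sb > Ga > Be

Be is in period 2, group 2; Ga is in period 4, group 13; Sb is in period 5, group 15.
EN rises left→right (higher Z_eff, smaller atoms) and falls top→bottom (larger, more shielded atoms).
These span different periods and groups, so the two trends combine.
Ga > Be: the two effects oppose for this pair; the across-period effect wins (1.81 vs 1.57).
Sb > Ga: the two effects oppose for this pair; the across-period effect wins (2.05 vs 1.81).
Approximate values (Pauling): Be 1.57, Ga 1.81, Sb 2.05.
So from highest to lowest: Sb > Ga > Be.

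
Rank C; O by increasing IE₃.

Consider each +2 ion: C²⁺ still has 2 valence electrons; O²⁺ still has 4 valence electrons.
All are still removing valence electrons, so compare the +2 ions as you would atoms: IE_3 generally rises across a period (higher Z_eff) and falls down a group (larger shell), subject to the usual subshell exceptions.
Valence configurations: C²⁺ [He]2s², O²⁺ [He]2s²2p².
Approximate IE_3 values (kJ/mol): C 4620, O 5300.
Putting it together, IE_3: C < O.

C, O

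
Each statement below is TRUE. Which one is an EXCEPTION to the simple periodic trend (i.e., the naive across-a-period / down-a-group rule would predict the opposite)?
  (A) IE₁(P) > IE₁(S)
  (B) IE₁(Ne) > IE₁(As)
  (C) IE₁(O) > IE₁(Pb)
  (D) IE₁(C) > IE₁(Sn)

The general trend: first ionization energy increases across a period and decreases down a group.
(A) P (period 3, group 15) vs S (period 3, group 16): the stated order contradicts the simple trend.
(B) Ne (period 2, group 18) vs As (period 4, group 15): the stated order agrees with the simple trend.
(C) O (period 2, group 16) vs Pb (period 6, group 14): the stated order agrees with the simple trend.
(D) C (period 2, group 14) vs Sn (period 5, group 14): the stated order agrees with the simple trend.
The exception is (A): S (3p⁴) ionizes more easily than half-filled P (3p³) because the paired 3p electron in S is pushed out by e⁻–e⁻ repulsion.

(A)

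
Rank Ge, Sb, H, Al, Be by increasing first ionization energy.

H is in period 1, group 1; Be is in period 2, group 2; Al is in period 3, group 13; Ge is in period 4, group 14; Sb is in period 5, group 15.
IE₁ increases left→right with effective nuclear charge and decreases top→bottom as the valence shell moves farther out.
A diagonal step moves right (one effect) and down (the opposite effect) at once.
Ge > Al: period and group pull opposite ways; the across-period shift dominates (762 vs 578 kJ/mol).
Sb > Ge: the two effects oppose for this pair; the across-period effect wins (831 vs 762 kJ/mol).
Be > Sb: the two effects oppose for this pair; the down-group effect wins (900 vs 831 kJ/mol).
H > Be: period and group pull opposite ways; the down-group shift dominates (1312 vs 900 kJ/mol).
Approximate values (kJ/mol): H 1312, Be 900, Al 578, Ge 762, Sb 831.
So from lowest to highest: Al < Ge < Sb < Be < H.

Al < Ge < Sb < Be < H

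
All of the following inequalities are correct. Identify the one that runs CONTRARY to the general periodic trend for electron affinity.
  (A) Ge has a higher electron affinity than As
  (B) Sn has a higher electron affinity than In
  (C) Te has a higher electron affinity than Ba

(A)

The general trend: electron affinity increases across a period and decreases down a group.
(A) Ge (period 4, group 14) vs As (period 4, group 15): the stated order contradicts the simple trend.
(B) Sn (period 5, group 14) vs In (period 5, group 13): the stated order agrees with the simple trend.
(C) Te (period 5, group 16) vs Ba (period 6, group 2): the stated order agrees with the simple trend.
The exception is (A): adding an electron to As's half-filled 4p³ is unfavourable, so Ge (4p²) has the more exothermic EA.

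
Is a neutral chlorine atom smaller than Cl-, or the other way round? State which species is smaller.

Forming Cl- adds 1 electron to Cl. More electron–electron repulsion in the same shell, with unchanged nuclear charge, lets the cloud expand.
An anion is larger than its parent atom: Cl- > Cl.

Cl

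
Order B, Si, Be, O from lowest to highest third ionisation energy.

Si, B, O, Be

The third ionization energy removes an electron from the +2 ion. For each element: B²⁺ still has 1 valence electron; Si²⁺ still has 2 valence electrons; Be²⁺ is the bare [He] core; O²⁺ still has 4 valence electrons.
Pulling an electron out of a noble-gas core costs far more than removing a remaining valence electron, so Be sits at the high end of IE_3.
Valence configurations: B²⁺ [He]2s¹, Si²⁺ [Ne]3s², O²⁺ [He]2s²2p².
Approximate IE_3 values (kJ/mol): B 3660, Si 3232, Be 14849, O 5300.
Putting it together, IE_3: Si < B < O < Be.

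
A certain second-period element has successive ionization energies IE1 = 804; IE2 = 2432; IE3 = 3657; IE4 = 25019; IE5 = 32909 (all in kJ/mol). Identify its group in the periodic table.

Group 13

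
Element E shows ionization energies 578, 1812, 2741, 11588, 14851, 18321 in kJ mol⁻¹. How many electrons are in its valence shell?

Look for the largest jump between consecutive ionization energies: IE4/IE3 ≈ 4.2, far larger than any earlier ratio.
That jump marks the point where a core electron is being removed. So the atom has 3 valence electrons.

3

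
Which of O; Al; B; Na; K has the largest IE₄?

Consider each +3 ion: O³⁺ still has 3 valence electrons; Al³⁺ is the bare [Ne] core; B³⁺ is the bare [He] core; Na³⁺ is already 2 electrons into the core; K³⁺ is already 2 electrons into the core.
Usually core removal costs more than valence removal, but here the competition is close: a tightly held n=2 valence electron can cost more to remove than an n=3 core electron, so the actual values have to decide it.
The numbers (kJ/mol): O 7469, Al 11577, B 25026, Na 9543, K 5877.
Putting it together, IE_4: K < O < Na < Al < B.

B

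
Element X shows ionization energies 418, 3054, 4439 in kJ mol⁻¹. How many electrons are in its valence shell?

1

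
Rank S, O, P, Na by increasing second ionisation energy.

P < S < O < Na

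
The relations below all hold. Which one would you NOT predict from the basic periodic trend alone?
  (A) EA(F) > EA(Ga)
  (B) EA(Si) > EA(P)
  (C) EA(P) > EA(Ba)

(B)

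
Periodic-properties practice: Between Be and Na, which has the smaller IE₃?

Consider each +2 ion: Be²⁺ is the bare [He] core; Na²⁺ is already 1 electron into the core.
All of these are removing an electron from a noble-gas core or deeper; the smaller core (lower principal quantum number) is held far more tightly, and within a period the higher nuclear charge binds the same core more tightly.
Tabulated IE_3 (kJ/mol): Be 14849, Na 6910.
Hence IE_3: Na < Be.

Na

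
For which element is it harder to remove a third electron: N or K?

Consider each +2 ion: N²⁺ still has 3 valence electrons; K²⁺ is already 1 electron into the core.
Usually core removal costs more than valence removal, but here the competition is close: a tightly held n=2 valence electron can cost more to remove than an n=3 core electron, so the actual values have to decide it.
The numbers (kJ/mol): N 4578, K 4420.
Hence IE_3: K < N.

N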